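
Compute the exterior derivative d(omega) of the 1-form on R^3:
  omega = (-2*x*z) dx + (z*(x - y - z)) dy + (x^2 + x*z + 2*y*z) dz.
d(omega) = (z) dx ∧ dy + (4*x + z) dx ∧ dz + (-x + y + 4*z) dy ∧ dz

For a 1-form omega = sum_i f_i dx_i, the exterior derivative is
  d(omega) = sum_{i < j} (∂f_j/∂x_i - ∂f_i/∂x_j) dx_i ∧ dx_j.
  coefficient of dx ∧ dy: ∂f_2/∂x - ∂f_1/∂y = ∂(z*(x - y - z))/∂x - ∂(-2*x*z)/∂y = z
  coefficient of dx ∧ dz: ∂f_3/∂x - ∂f_1/∂z = ∂(x^2 + x*z + 2*y*z)/∂x - ∂(-2*x*z)/∂z = 4*x + z
  coefficient of dy ∧ dz: ∂f_3/∂y - ∂f_2/∂z = ∂(x^2 + x*z + 2*y*z)/∂y - ∂(z*(x - y - z))/∂z = -x + y + 4*z
Assembling: d(omega) = (z) dx ∧ dy + (4*x + z) dx ∧ dz + (-x + y + 4*z) dy ∧ dz.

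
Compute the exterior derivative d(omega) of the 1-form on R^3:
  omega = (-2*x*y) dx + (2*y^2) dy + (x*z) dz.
d(omega) = (2*x) dx ∧ dy + (z) dx ∧ dz

For a 1-form omega = sum_i f_i dx_i, the exterior derivative is
  d(omega) = sum_{i < j} (∂f_j/∂x_i - ∂f_i/∂x_j) dx_i ∧ dx_j.
  coefficient of dx ∧ dy: ∂f_2/∂x - ∂f_1/∂y = ∂(2*y^2)/∂x - ∂(-2*x*y)/∂y = 2*x
  coefficient of dx ∧ dz: ∂f_3/∂x - ∂f_1/∂z = ∂(x*z)/∂x - ∂(-2*x*y)/∂z = z
Assembling: d(omega) = (2*x) dx ∧ dy + (z) dx ∧ dz.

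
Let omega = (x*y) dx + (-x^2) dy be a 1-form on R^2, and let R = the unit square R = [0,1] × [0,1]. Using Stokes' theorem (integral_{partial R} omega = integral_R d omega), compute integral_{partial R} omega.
integral_(partial R) omega = -3/2

Stokes: integral_partial_R omega = integral_R d omega with d omega = (∂Q/∂x - ∂P/∂y) dx ∧ dy.
  ∂Q/∂x = -2*x
  ∂P/∂y = x
  integrand = ∂Q/∂x - ∂P/∂y = -3*x.
Integrating over R: integral_0^1 integral_0^1 (-3*x) dx dy = -3/2.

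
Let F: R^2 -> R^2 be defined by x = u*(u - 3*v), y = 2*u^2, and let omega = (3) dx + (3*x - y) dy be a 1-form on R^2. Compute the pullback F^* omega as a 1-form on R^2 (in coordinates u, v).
F^* omega = (4*u^3 - 36*u^2*v + 6*u - 9*v) du + (-9*u) dv

Using F^*(f dg) = (f ∘ F) d(g ∘ F), substitute each coordinate x_i by F_i(u, v) in f_i, and replace dx_i by d F_i = (∂F_i/∂u) du + (∂F_i/∂v) dv.
  For the x component: f_1(F) = 3; d F_1 = (2*u - 3*v) du + (-3*u) dv
  For the y component: f_2(F) = u*(u - 9*v); d F_2 = (4*u) du + (0) dv
Combining and collecting du, dv coefficients:
  coeff of du: 4*u^3 - 36*u^2*v + 6*u - 9*v
  coeff of dv: -9*u
F^* omega = (4*u^3 - 36*u^2*v + 6*u - 9*v) du + (-9*u) dv.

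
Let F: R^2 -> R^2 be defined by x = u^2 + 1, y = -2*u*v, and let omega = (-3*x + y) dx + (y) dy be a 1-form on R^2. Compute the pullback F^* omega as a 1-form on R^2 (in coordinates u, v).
F^* omega = (2*u*(-3*u^2 - 2*u*v + 2*v^2 - 3)) du + (4*u^2*v) dv

Using F^*(f dg) = (f ∘ F) d(g ∘ F), substitute each coordinate x_i by F_i(u, v) in f_i, and replace dx_i by d F_i = (∂F_i/∂u) du + (∂F_i/∂v) dv.
  For the x component: f_1(F) = -3*u^2 - 2*u*v - 3; d F_1 = (2*u) du + (0) dv
  For the y component: f_2(F) = -2*u*v; d F_2 = (-2*v) du + (-2*u) dv
Combining and collecting du, dv coefficients:
  coeff of du: 2*u*(-3*u^2 - 2*u*v + 2*v^2 - 3)
  coeff of dv: 4*u^2*v
F^* omega = (2*u*(-3*u^2 - 2*u*v + 2*v^2 - 3)) du + (4*u^2*v) dv.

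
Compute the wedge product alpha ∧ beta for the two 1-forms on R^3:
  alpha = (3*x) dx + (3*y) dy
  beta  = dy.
alpha ∧ beta = (3*x) dx ∧ dy

Distribute the wedge, using dx_i ∧ dx_j = -dx_j ∧ dx_i and dx_i ∧ dx_i = 0. For each pair (i, j) with i < j, the coefficient of dx_i ∧ dx_j in alpha ∧ beta is (alpha_i * beta_j - alpha_j * beta_i). Collecting: alpha ∧ beta = (3*x) dx ∧ dy.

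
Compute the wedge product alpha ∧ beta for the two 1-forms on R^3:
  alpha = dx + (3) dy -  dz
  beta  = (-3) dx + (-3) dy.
alpha ∧ beta = (6) dx ∧ dy + (-3) dx ∧ dz + (-3) dy ∧ dz

Distribute the wedge, using dx_i ∧ dx_j = -dx_j ∧ dx_i and dx_i ∧ dx_i = 0. For each pair (i, j) with i < j, the coefficient of dx_i ∧ dx_j in alpha ∧ beta is (alpha_i * beta_j - alpha_j * beta_i). Collecting: alpha ∧ beta = (6) dx ∧ dy + (-3) dx ∧ dz + (-3) dy ∧ dz.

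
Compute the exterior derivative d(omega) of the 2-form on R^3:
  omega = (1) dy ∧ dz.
d(omega) = 0

For a 2-form omega = sum_{i<j} g_{ij} dx_i ∧ dx_j, the exterior derivative is
  d(omega) = sum_{i<j} d(g_{ij}) ∧ dx_i ∧ dx_j = sum_{i<j, k} (∂g_{ij}/∂x_k) dx_k ∧ dx_i ∧ dx_j.
Expand each term, using dx_k ∧ dx_i ∧ dx_j = sgn(permutation) dx_{(a)} ∧ dx_{(b)} ∧ dx_{(c)} with (a < b < c) sorted:

Collecting like 3-forms: d(omega) = 0.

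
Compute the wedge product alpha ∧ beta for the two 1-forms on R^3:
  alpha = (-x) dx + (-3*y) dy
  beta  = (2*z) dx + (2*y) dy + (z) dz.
alpha ∧ beta = (2*y*(-x + 3*z)) dx ∧ dy + (-x*z) dx ∧ dz + (-3*y*z) dy ∧ dz

Distribute the wedge, using dx_i ∧ dx_j = -dx_j ∧ dx_i and dx_i ∧ dx_i = 0. For each pair (i, j) with i < j, the coefficient of dx_i ∧ dx_j in alpha ∧ beta is (alpha_i * beta_j - alpha_j * beta_i). Collecting: alpha ∧ beta = (2*y*(-x + 3*z)) dx ∧ dy + (-x*z) dx ∧ dz + (-3*y*z) dy ∧ dz.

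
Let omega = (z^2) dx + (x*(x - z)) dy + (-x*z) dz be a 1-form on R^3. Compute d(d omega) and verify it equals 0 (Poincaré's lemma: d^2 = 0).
d(d omega) = 0

Step 1: d omega = sum_{i<j} (∂f_j/∂x_i - ∂f_i/∂x_j) dx_i ∧ dx_j:
  coeff of dx ∧ dy: 2*x - z
  coeff of dx ∧ dz: -3*z
  coeff of dy ∧ dz: x
Step 2: Apply d again to each 2-form coefficient. The only possible 3-form in R^3 is dx ∧ dy ∧ dz, with coefficient
  ∂(coeff of dy∧dz)/∂x - ∂(coeff of dx∧dz)/∂y + ∂(coeff of dx∧dy)/∂z
  = ∂/∂x (x) - ∂/∂y (-3*z) + ∂/∂z (2*x - z).
Each of these terms simplifies to sums of mixed partials that cancel in pairs. The result is 0 (by equality of mixed partials for smooth functions — Schwarz / Clairaut).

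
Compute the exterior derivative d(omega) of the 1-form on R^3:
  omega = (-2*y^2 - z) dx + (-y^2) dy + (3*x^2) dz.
d(omega) = (4*y) dx ∧ dy + (6*x + 1) dx ∧ dz

For a 1-form omega = sum_i f_i dx_i, the exterior derivative is
  d(omega) = sum_{i < j} (∂f_j/∂x_i - ∂f_i/∂x_j) dx_i ∧ dx_j.
  coefficient of dx ∧ dy: ∂f_2/∂x - ∂f_1/∂y = ∂(-y^2)/∂x - ∂(-2*y^2 - z)/∂y = 4*y
  coefficient of dx ∧ dz: ∂f_3/∂x - ∂f_1/∂z = ∂(3*x^2)/∂x - ∂(-2*y^2 - z)/∂z = 6*x + 1
Assembling: d(omega) = (4*y) dx ∧ dy + (6*x + 1) dx ∧ dz.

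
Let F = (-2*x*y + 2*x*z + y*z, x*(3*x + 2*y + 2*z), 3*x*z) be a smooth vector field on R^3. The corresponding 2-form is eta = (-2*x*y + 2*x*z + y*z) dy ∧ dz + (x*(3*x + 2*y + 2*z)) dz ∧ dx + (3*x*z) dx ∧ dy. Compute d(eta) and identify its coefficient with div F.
d(eta) = (5*x - 2*y + 2*z) dx ∧ dy ∧ dz; div F = 5*x - 2*y + 2*z

For a 2-form in R^3 of the form above, applying d gives a 3-form with coefficient ∂P/∂x + ∂Q/∂y + ∂R/∂z:
  ∂P/∂x = -2*y + 2*z
  ∂Q/∂y = 2*x
  ∂R/∂z = 3*x
Sum = 5*x - 2*y + 2*z, which is exactly div F.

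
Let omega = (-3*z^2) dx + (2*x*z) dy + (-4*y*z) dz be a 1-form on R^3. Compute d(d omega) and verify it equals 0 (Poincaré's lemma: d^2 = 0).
d(d omega) = 0

Step 1: d omega = sum_{i<j} (∂f_j/∂x_i - ∂f_i/∂x_j) dx_i ∧ dx_j:
  coeff of dx ∧ dy: 2*z
  coeff of dx ∧ dz: 6*z
  coeff of dy ∧ dz: -2*x - 4*z
Step 2: Apply d again to each 2-form coefficient. The only possible 3-form in R^3 is dx ∧ dy ∧ dz, with coefficient
  ∂(coeff of dy∧dz)/∂x - ∂(coeff of dx∧dz)/∂y + ∂(coeff of dx∧dy)/∂z
  = ∂/∂x (-2*x - 4*z) - ∂/∂y (6*z) + ∂/∂z (2*z).
Each of these terms simplifies to sums of mixed partials that cancel in pairs. The result is 0 (by equality of mixed partials for smooth functions — Schwarz / Clairaut).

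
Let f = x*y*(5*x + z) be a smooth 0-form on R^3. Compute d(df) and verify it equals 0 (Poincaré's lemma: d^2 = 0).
d(df) = 0

Step 1: df = sum_i (∂f/∂x_i) dx_i = (y*(10*x + z)) dx + (x*(5*x + z)) dy + (x*y) dz.
Step 2: Apply d again. Using the 1-form formula, the coefficient of dx ∧ dy in d(df) is ∂^2 f/∂x ∂y - ∂^2 f/∂y ∂x = (10*x + z) - (10*x + z) = 0 (equality of mixed partials for smooth f).
Similarly for dx ∧ dz and dy ∧ dz — all coefficients vanish. So d(df) = 0.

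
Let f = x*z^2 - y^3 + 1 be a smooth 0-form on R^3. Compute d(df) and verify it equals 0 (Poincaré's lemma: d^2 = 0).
d(df) = 0

Step 1: df = sum_i (∂f/∂x_i) dx_i = (z^2) dx + (-3*y^2) dy + (2*x*z) dz.
Step 2: Apply d again. Using the 1-form formula, the coefficient of dx ∧ dy in d(df) is ∂^2 f/∂x ∂y - ∂^2 f/∂y ∂x = (0) - (0) = 0 (equality of mixed partials for smooth f).
Similarly for dx ∧ dz and dy ∧ dz — all coefficients vanish. So d(df) = 0.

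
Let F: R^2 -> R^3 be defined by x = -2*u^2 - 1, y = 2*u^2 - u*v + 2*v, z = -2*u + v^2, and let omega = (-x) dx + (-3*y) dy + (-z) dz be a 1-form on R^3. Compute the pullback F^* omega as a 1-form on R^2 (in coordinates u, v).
F^* omega = (-32*u^3 + 18*u^2*v - 3*u*v^2 - 24*u*v - 8*u + 8*v^2) du + (6*u^3 - 3*u^2*v - 12*u^2 + 16*u*v - 2*v^3 - 12*v) dv

Using F^*(f dg) = (f ∘ F) d(g ∘ F), substitute each coordinate x_i by F_i(u, v) in f_i, and replace dx_i by d F_i = (∂F_i/∂u) du + (∂F_i/∂v) dv.
  For the x component: f_1(F) = 2*u^2 + 1; d F_1 = (-4*u) du + (0) dv
  For the y component: f_2(F) = -6*u^2 + 3*u*v - 6*v; d F_2 = (4*u - v) du + (2 - u) dv
  For the z component: f_3(F) = 2*u - v^2; d F_3 = (-2) du + (2*v) dv
Combining and collecting du, dv coefficients:
  coeff of du: -32*u^3 + 18*u^2*v - 3*u*v^2 - 24*u*v - 8*u + 8*v^2
  coeff of dv: 6*u^3 - 3*u^2*v - 12*u^2 + 16*u*v - 2*v^3 - 12*v
F^* omega = (-32*u^3 + 18*u^2*v - 3*u*v^2 - 24*u*v - 8*u + 8*v^2) du + (6*u^3 - 3*u^2*v - 12*u^2 + 16*u*v - 2*v^3 - 12*v) dv.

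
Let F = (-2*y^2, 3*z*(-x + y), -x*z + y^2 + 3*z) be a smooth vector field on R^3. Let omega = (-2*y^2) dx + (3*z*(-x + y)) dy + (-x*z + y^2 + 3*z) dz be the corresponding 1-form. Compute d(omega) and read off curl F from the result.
d(omega) = (3*x - y) dy ∧ dz + (z) dz ∧ dx + (4*y - 3*z) dx ∧ dy; curl F = (3*x - y, z, 4*y - 3*z)

d omega = sum_{i<j} (∂f_j/∂x_i - ∂f_i/∂x_j) dx_i ∧ dx_j. Under the identification (dy ∧ dz, dz ∧ dx, dx ∧ dy) ↔ (e_x, e_y, e_z), the coefficients are exactly the components of curl F. Compute:
  ∂R/∂y - ∂Q/∂z = (2*y) - (-3*x + 3*y) = 3*x - y
  ∂P/∂z - ∂R/∂x = (0) - (-z) = z
  ∂Q/∂x - ∂P/∂y = (-3*z) - (-4*y) = 4*y - 3*z.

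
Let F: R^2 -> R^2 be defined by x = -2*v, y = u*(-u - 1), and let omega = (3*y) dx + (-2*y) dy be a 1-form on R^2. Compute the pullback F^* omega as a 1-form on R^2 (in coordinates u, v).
F^* omega = (2*u*(-2*u^2 - 3*u - 1)) du + (6*u*(u + 1)) dv

Using F^*(f dg) = (f ∘ F) d(g ∘ F), substitute each coordinate x_i by F_i(u, v) in f_i, and replace dx_i by d F_i = (∂F_i/∂u) du + (∂F_i/∂v) dv.
  For the x component: f_1(F) = 3*u*(-u - 1); d F_1 = (0) du + (-2) dv
  For the y component: f_2(F) = 2*u*(u + 1); d F_2 = (-2*u - 1) du + (0) dv
Combining and collecting du, dv coefficients:
  coeff of du: 2*u*(-2*u^2 - 3*u - 1)
  coeff of dv: 6*u*(u + 1)
F^* omega = (2*u*(-2*u^2 - 3*u - 1)) du + (6*u*(u + 1)) dv.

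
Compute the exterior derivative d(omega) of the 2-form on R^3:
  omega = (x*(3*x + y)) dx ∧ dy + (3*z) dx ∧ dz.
d(omega) = 0

For a 2-form omega = sum_{i<j} g_{ij} dx_i ∧ dx_j, the exterior derivative is
  d(omega) = sum_{i<j} d(g_{ij}) ∧ dx_i ∧ dx_j = sum_{i<j, k} (∂g_{ij}/∂x_k) dx_k ∧ dx_i ∧ dx_j.
Expand each term, using dx_k ∧ dx_i ∧ dx_j = sgn(permutation) dx_{(a)} ∧ dx_{(b)} ∧ dx_{(c)} with (a < b < c) sorted:

Collecting like 3-forms: d(omega) = 0.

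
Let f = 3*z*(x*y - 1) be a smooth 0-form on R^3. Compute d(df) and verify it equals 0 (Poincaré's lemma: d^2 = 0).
d(df) = 0

Step 1: df = sum_i (∂f/∂x_i) dx_i = (3*y*z) dx + (3*x*z) dy + (3*x*y - 3) dz.
Step 2: Apply d again. Using the 1-form formula, the coefficient of dx ∧ dy in d(df) is ∂^2 f/∂x ∂y - ∂^2 f/∂y ∂x = (3*z) - (3*z) = 0 (equality of mixed partials for smooth f).
Similarly for dx ∧ dz and dy ∧ dz — all coefficients vanish. So d(df) = 0.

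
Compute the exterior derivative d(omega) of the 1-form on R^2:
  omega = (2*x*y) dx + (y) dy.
d(omega) = (-2*x) dx ∧ dy

For a 1-form omega = sum_i f_i dx_i, the exterior derivative is
  d(omega) = sum_{i < j} (∂f_j/∂x_i - ∂f_i/∂x_j) dx_i ∧ dx_j.
  coefficient of dx ∧ dy: ∂f_2/∂x - ∂f_1/∂y = ∂(y)/∂x - ∂(2*x*y)/∂y = -2*x
Assembling: d(omega) = (-2*x) dx ∧ dy.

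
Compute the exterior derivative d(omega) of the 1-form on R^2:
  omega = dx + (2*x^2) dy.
d(omega) = (4*x) dx ∧ dy

For a 1-form omega = sum_i f_i dx_i, the exterior derivative is
  d(omega) = sum_{i < j} (∂f_j/∂x_i - ∂f_i/∂x_j) dx_i ∧ dx_j.
  coefficient of dx ∧ dy: ∂f_2/∂x - ∂f_1/∂y = ∂(2*x^2)/∂x - ∂(1)/∂y = 4*x
Assembling: d(omega) = (4*x) dx ∧ dy.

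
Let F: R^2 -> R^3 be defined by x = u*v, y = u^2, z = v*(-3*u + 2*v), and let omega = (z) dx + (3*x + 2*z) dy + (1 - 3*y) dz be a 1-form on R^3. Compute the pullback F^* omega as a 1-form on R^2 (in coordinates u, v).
F^* omega = (v*(3*u^2 + 5*u*v + 2*v^2 - 3)) du + (9*u^3 - 15*u^2*v + 2*u*v^2 - 3*u + 4*v) dv

Using F^*(f dg) = (f ∘ F) d(g ∘ F), substitute each coordinate x_i by F_i(u, v) in f_i, and replace dx_i by d F_i = (∂F_i/∂u) du + (∂F_i/∂v) dv.
  For the x component: f_1(F) = v*(-3*u + 2*v); d F_1 = (v) du + (u) dv
  For the y component: f_2(F) = v*(-3*u + 4*v); d F_2 = (2*u) du + (0) dv
  For the z component: f_3(F) = 1 - 3*u^2; d F_3 = (-3*v) du + (-3*u + 4*v) dv
Combining and collecting du, dv coefficients:
  coeff of du: v*(3*u^2 + 5*u*v + 2*v^2 - 3)
  coeff of dv: 9*u^3 - 15*u^2*v + 2*u*v^2 - 3*u + 4*v
F^* omega = (v*(3*u^2 + 5*u*v + 2*v^2 - 3)) du + (9*u^3 - 15*u^2*v + 2*u*v^2 - 3*u + 4*v) dv.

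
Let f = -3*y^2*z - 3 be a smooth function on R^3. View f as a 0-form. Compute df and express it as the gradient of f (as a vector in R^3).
df = (0) dx + (-6*y*z) dy + (-3*y^2) dz; grad f = (0, -6*y*z, -3*y^2)

For a 0-form f, d f = (∂f/∂x) dx + (∂f/∂y) dy + (∂f/∂z) dz. The components of the vector representation are exactly the entries of grad f in Cartesian coordinates:
  ∂f/∂x = 0
  ∂f/∂y = -6*y*z
  ∂f/∂z = -3*y^2.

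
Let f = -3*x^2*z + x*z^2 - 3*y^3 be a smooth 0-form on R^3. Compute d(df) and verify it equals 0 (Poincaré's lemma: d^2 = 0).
d(df) = 0

Step 1: df = sum_i (∂f/∂x_i) dx_i = (z*(-6*x + z)) dx + (-9*y^2) dy + (x*(-3*x + 2*z)) dz.
Step 2: Apply d again. Using the 1-form formula, the coefficient of dx ∧ dy in d(df) is ∂^2 f/∂x ∂y - ∂^2 f/∂y ∂x = (0) - (0) = 0 (equality of mixed partials for smooth f).
Similarly for dx ∧ dz and dy ∧ dz — all coefficients vanish. So d(df) = 0.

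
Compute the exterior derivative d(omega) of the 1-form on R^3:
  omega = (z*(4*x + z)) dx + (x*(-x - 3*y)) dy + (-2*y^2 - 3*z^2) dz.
d(omega) = (-2*x - 3*y) dx ∧ dy + (-4*x - 2*z) dx ∧ dz + (-4*y) dy ∧ dz

For a 1-form omega = sum_i f_i dx_i, the exterior derivative is
  d(omega) = sum_{i < j} (∂f_j/∂x_i - ∂f_i/∂x_j) dx_i ∧ dx_j.
  coefficient of dx ∧ dy: ∂f_2/∂x - ∂f_1/∂y = ∂(x*(-x - 3*y))/∂x - ∂(z*(4*x + z))/∂y = -2*x - 3*y
  coefficient of dx ∧ dz: ∂f_3/∂x - ∂f_1/∂z = ∂(-2*y^2 - 3*z^2)/∂x - ∂(z*(4*x + z))/∂z = -4*x - 2*z
  coefficient of dy ∧ dz: ∂f_3/∂y - ∂f_2/∂z = ∂(-2*y^2 - 3*z^2)/∂y - ∂(x*(-x - 3*y))/∂z = -4*y
Assembling: d(omega) = (-2*x - 3*y) dx ∧ dy + (-4*x - 2*z) dx ∧ dz + (-4*y) dy ∧ dz.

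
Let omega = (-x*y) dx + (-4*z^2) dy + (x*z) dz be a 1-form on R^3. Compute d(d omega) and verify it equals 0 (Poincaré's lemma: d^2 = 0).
d(d omega) = 0

Step 1: d omega = sum_{i<j} (∂f_j/∂x_i - ∂f_i/∂x_j) dx_i ∧ dx_j:
  coeff of dx ∧ dy: x
  coeff of dx ∧ dz: z
  coeff of dy ∧ dz: 8*z
Step 2: Apply d again to each 2-form coefficient. The only possible 3-form in R^3 is dx ∧ dy ∧ dz, with coefficient
  ∂(coeff of dy∧dz)/∂x - ∂(coeff of dx∧dz)/∂y + ∂(coeff of dx∧dy)/∂z
  = ∂/∂x (8*z) - ∂/∂y (z) + ∂/∂z (x).
Each of these terms simplifies to sums of mixed partials that cancel in pairs. The result is 0 (by equality of mixed partials for smooth functions — Schwarz / Clairaut).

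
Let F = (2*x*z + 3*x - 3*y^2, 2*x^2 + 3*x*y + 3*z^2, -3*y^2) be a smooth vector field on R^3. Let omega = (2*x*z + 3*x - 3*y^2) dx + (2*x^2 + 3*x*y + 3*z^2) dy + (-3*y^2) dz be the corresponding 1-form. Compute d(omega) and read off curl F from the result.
d(omega) = (-6*y - 6*z) dy ∧ dz + (2*x) dz ∧ dx + (4*x + 9*y) dx ∧ dy; curl F = (-6*y - 6*z, 2*x, 4*x + 9*y)

d omega = sum_{i<j} (∂f_j/∂x_i - ∂f_i/∂x_j) dx_i ∧ dx_j. Under the identification (dy ∧ dz, dz ∧ dx, dx ∧ dy) ↔ (e_x, e_y, e_z), the coefficients are exactly the components of curl F. Compute:
  ∂R/∂y - ∂Q/∂z = (-6*y) - (6*z) = -6*y - 6*z
  ∂P/∂z - ∂R/∂x = (2*x) - (0) = 2*x
  ∂Q/∂x - ∂P/∂y = (4*x + 3*y) - (-6*y) = 4*x + 9*y.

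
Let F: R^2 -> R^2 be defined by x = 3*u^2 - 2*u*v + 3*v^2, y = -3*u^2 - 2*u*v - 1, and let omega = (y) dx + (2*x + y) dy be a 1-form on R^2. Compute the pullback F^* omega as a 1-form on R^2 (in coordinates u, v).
F^* omega = (-36*u^3 + 24*u^2*v - 20*u*v^2 - 12*v^3 + 4*v) du + (-2*u^2*v - 24*u*v^2 + 4*u - 6*v) dv

Using F^*(f dg) = (f ∘ F) d(g ∘ F), substitute each coordinate x_i by F_i(u, v) in f_i, and replace dx_i by d F_i = (∂F_i/∂u) du + (∂F_i/∂v) dv.
  For the x component: f_1(F) = -3*u^2 - 2*u*v - 1; d F_1 = (6*u - 2*v) du + (-2*u + 6*v) dv
  For the y component: f_2(F) = 3*u^2 - 6*u*v + 6*v^2 - 1; d F_2 = (-6*u - 2*v) du + (-2*u) dv
Combining and collecting du, dv coefficients:
  coeff of du: -36*u^3 + 24*u^2*v - 20*u*v^2 - 12*v^3 + 4*v
  coeff of dv: -2*u^2*v - 24*u*v^2 + 4*u - 6*v
F^* omega = (-36*u^3 + 24*u^2*v - 20*u*v^2 - 12*v^3 + 4*v) du + (-2*u^2*v - 24*u*v^2 + 4*u - 6*v) dv.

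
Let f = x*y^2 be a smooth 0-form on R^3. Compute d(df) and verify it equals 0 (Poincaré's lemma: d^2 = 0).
d(df) = 0

Step 1: df = sum_i (∂f/∂x_i) dx_i = (y^2) dx + (2*x*y) dy + (0) dz.
Step 2: Apply d again. Using the 1-form formula, the coefficient of dx ∧ dy in d(df) is ∂^2 f/∂x ∂y - ∂^2 f/∂y ∂x = (2*y) - (2*y) = 0 (equality of mixed partials for smooth f).
Similarly for dx ∧ dz and dy ∧ dz — all coefficients vanish. So d(df) = 0.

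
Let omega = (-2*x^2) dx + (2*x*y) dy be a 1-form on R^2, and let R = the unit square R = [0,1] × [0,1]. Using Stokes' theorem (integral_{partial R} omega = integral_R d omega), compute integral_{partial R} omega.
integral_(partial R) omega = 1

Stokes: integral_partial_R omega = integral_R d omega with d omega = (∂Q/∂x - ∂P/∂y) dx ∧ dy.
  ∂Q/∂x = 2*y
  ∂P/∂y = 0
  integrand = ∂Q/∂x - ∂P/∂y = 2*y.
Integrating over R: integral_0^1 integral_0^1 (2*y) dx dy = 1.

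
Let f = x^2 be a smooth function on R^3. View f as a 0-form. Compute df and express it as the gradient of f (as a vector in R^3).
df = (2*x) dx + (0) dy + (0) dz; grad f = (2*x, 0, 0)

For a 0-form f, d f = (∂f/∂x) dx + (∂f/∂y) dy + (∂f/∂z) dz. The components of the vector representation are exactly the entries of grad f in Cartesian coordinates:
  ∂f/∂x = 2*x
  ∂f/∂y = 0
  ∂f/∂z = 0.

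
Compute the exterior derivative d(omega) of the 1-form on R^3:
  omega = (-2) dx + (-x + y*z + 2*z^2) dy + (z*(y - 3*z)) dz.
d(omega) = (-1) dx ∧ dy + (-y - 3*z) dy ∧ dz

For a 1-form omega = sum_i f_i dx_i, the exterior derivative is
  d(omega) = sum_{i < j} (∂f_j/∂x_i - ∂f_i/∂x_j) dx_i ∧ dx_j.
  coefficient of dx ∧ dy: ∂f_2/∂x - ∂f_1/∂y = ∂(-x + y*z + 2*z^2)/∂x - ∂(-2)/∂y = -1
  coefficient of dy ∧ dz: ∂f_3/∂y - ∂f_2/∂z = ∂(z*(y - 3*z))/∂y - ∂(-x + y*z + 2*z^2)/∂z = -y - 3*z
Assembling: d(omega) = (-1) dx ∧ dy + (-y - 3*z) dy ∧ dz.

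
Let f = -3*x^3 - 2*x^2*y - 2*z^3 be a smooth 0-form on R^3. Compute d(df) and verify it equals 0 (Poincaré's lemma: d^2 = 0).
d(df) = 0

Step 1: df = sum_i (∂f/∂x_i) dx_i = (x*(-9*x - 4*y)) dx + (-2*x^2) dy + (-6*z^2) dz.
Step 2: Apply d again. Using the 1-form formula, the coefficient of dx ∧ dy in d(df) is ∂^2 f/∂x ∂y - ∂^2 f/∂y ∂x = (-4*x) - (-4*x) = 0 (equality of mixed partials for smooth f).
Similarly for dx ∧ dz and dy ∧ dz — all coefficients vanish. So d(df) = 0.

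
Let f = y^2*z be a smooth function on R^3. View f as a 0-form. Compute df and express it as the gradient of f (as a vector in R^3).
df = (0) dx + (2*y*z) dy + (y^2) dz; grad f = (0, 2*y*z, y^2)

For a 0-form f, d f = (∂f/∂x) dx + (∂f/∂y) dy + (∂f/∂z) dz. The components of the vector representation are exactly the entries of grad f in Cartesian coordinates:
  ∂f/∂x = 0
  ∂f/∂y = 2*y*z
  ∂f/∂z = y^2.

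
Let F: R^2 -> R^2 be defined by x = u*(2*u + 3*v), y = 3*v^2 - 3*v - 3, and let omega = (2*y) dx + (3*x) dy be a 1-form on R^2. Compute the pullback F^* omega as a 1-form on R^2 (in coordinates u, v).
F^* omega = (24*u*v^2 - 24*u*v - 24*u + 18*v^3 - 18*v^2 - 18*v) du + (9*u*(4*u*v - 2*u + 8*v^2 - 5*v - 2)) dv

Using F^*(f dg) = (f ∘ F) d(g ∘ F), substitute each coordinate x_i by F_i(u, v) in f_i, and replace dx_i by d F_i = (∂F_i/∂u) du + (∂F_i/∂v) dv.
  For the x component: f_1(F) = 6*v^2 - 6*v - 6; d F_1 = (4*u + 3*v) du + (3*u) dv
  For the y component: f_2(F) = 3*u*(2*u + 3*v); d F_2 = (0) du + (6*v - 3) dv
Combining and collecting du, dv coefficients:
  coeff of du: 24*u*v^2 - 24*u*v - 24*u + 18*v^3 - 18*v^2 - 18*v
  coeff of dv: 9*u*(4*u*v - 2*u + 8*v^2 - 5*v - 2)
F^* omega = (24*u*v^2 - 24*u*v - 24*u + 18*v^3 - 18*v^2 - 18*v) du + (9*u*(4*u*v - 2*u + 8*v^2 - 5*v - 2)) dv.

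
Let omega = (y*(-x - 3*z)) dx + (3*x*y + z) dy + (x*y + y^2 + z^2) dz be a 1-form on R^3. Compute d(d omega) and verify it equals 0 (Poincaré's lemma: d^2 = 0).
d(d omega) = 0

Step 1: d omega = sum_{i<j} (∂f_j/∂x_i - ∂f_i/∂x_j) dx_i ∧ dx_j:
  coeff of dx ∧ dy: x + 3*y + 3*z
  coeff of dx ∧ dz: 4*y
  coeff of dy ∧ dz: x + 2*y - 1
Step 2: Apply d again to each 2-form coefficient. The only possible 3-form in R^3 is dx ∧ dy ∧ dz, with coefficient
  ∂(coeff of dy∧dz)/∂x - ∂(coeff of dx∧dz)/∂y + ∂(coeff of dx∧dy)/∂z
  = ∂/∂x (x + 2*y - 1) - ∂/∂y (4*y) + ∂/∂z (x + 3*y + 3*z).
Each of these terms simplifies to sums of mixed partials that cancel in pairs. The result is 0 (by equality of mixed partials for smooth functions — Schwarz / Clairaut).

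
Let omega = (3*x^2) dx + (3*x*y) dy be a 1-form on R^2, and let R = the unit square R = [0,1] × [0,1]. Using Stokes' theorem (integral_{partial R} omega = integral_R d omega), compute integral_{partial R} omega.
integral_(partial R) omega = 3/2

Stokes: integral_partial_R omega = integral_R d omega with d omega = (∂Q/∂x - ∂P/∂y) dx ∧ dy.
  ∂Q/∂x = 3*y
  ∂P/∂y = 0
  integrand = ∂Q/∂x - ∂P/∂y = 3*y.
Integrating over R: integral_0^1 integral_0^1 (3*y) dx dy = 3/2.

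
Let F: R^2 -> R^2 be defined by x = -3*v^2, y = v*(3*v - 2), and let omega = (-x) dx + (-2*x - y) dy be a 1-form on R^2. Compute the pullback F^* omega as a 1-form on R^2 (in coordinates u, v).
F^* omega = (2*v*(3*v - 2)) dv

Using F^*(f dg) = (f ∘ F) d(g ∘ F), substitute each coordinate x_i by F_i(u, v) in f_i, and replace dx_i by d F_i = (∂F_i/∂u) du + (∂F_i/∂v) dv.
  For the x component: f_1(F) = 3*v^2; d F_1 = (0) du + (-6*v) dv
  For the y component: f_2(F) = v*(3*v + 2); d F_2 = (0) du + (6*v - 2) dv
Combining and collecting du, dv coefficients:
  coeff of du: 0
  coeff of dv: 2*v*(3*v - 2)
F^* omega = (2*v*(3*v - 2)) dv.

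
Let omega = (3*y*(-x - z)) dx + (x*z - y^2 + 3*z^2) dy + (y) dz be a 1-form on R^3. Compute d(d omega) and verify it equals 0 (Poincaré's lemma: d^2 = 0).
d(d omega) = 0

Step 1: d omega = sum_{i<j} (∂f_j/∂x_i - ∂f_i/∂x_j) dx_i ∧ dx_j:
  coeff of dx ∧ dy: 3*x + 4*z
  coeff of dx ∧ dz: 3*y
  coeff of dy ∧ dz: -x - 6*z + 1
Step 2: Apply d again to each 2-form coefficient. The only possible 3-form in R^3 is dx ∧ dy ∧ dz, with coefficient
  ∂(coeff of dy∧dz)/∂x - ∂(coeff of dx∧dz)/∂y + ∂(coeff of dx∧dy)/∂z
  = ∂/∂x (-x - 6*z + 1) - ∂/∂y (3*y) + ∂/∂z (3*x + 4*z).
Each of these terms simplifies to sums of mixed partials that cancel in pairs. The result is 0 (by equality of mixed partials for smooth functions — Schwarz / Clairaut).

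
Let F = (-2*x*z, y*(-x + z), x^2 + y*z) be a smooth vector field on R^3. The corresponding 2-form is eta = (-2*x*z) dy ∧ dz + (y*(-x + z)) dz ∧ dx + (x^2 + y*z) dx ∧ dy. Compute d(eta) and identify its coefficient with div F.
d(eta) = (-x + y - z) dx ∧ dy ∧ dz; div F = -x + y - z

For a 2-form in R^3 of the form above, applying d gives a 3-form with coefficient ∂P/∂x + ∂Q/∂y + ∂R/∂z:
  ∂P/∂x = -2*z
  ∂Q/∂y = -x + z
  ∂R/∂z = y
Sum = -x + y - z, which is exactly div F.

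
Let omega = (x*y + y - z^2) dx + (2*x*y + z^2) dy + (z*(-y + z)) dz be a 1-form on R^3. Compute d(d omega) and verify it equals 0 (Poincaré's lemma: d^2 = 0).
d(d omega) = 0

Step 1: d omega = sum_{i<j} (∂f_j/∂x_i - ∂f_i/∂x_j) dx_i ∧ dx_j:
  coeff of dx ∧ dy: -x + 2*y - 1
  coeff of dx ∧ dz: 2*z
  coeff of dy ∧ dz: -3*z
Step 2: Apply d again to each 2-form coefficient. The only possible 3-form in R^3 is dx ∧ dy ∧ dz, with coefficient
  ∂(coeff of dy∧dz)/∂x - ∂(coeff of dx∧dz)/∂y + ∂(coeff of dx∧dy)/∂z
  = ∂/∂x (-3*z) - ∂/∂y (2*z) + ∂/∂z (-x + 2*y - 1).
Each of these terms simplifies to sums of mixed partials that cancel in pairs. The result is 0 (by equality of mixed partials for smooth functions — Schwarz / Clairaut).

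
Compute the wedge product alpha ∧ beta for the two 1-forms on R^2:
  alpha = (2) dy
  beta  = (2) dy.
alpha ∧ beta = 0

Distribute the wedge, using dx_i ∧ dx_j = -dx_j ∧ dx_i and dx_i ∧ dx_i = 0. For each pair (i, j) with i < j, the coefficient of dx_i ∧ dx_j in alpha ∧ beta is (alpha_i * beta_j - alpha_j * beta_i). Collecting: alpha ∧ beta = 0.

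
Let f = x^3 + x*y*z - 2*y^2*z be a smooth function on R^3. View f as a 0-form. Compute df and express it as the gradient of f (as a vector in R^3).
df = (3*x^2 + y*z) dx + (z*(x - 4*y)) dy + (y*(x - 2*y)) dz; grad f = (3*x^2 + y*z, z*(x - 4*y), y*(x - 2*y))

For a 0-form f, d f = (∂f/∂x) dx + (∂f/∂y) dy + (∂f/∂z) dz. The components of the vector representation are exactly the entries of grad f in Cartesian coordinates:
  ∂f/∂x = 3*x^2 + y*z
  ∂f/∂y = z*(x - 4*y)
  ∂f/∂z = y*(x - 2*y).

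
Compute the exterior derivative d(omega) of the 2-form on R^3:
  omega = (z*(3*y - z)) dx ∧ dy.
d(omega) = (3*y - 2*z) dx ∧ dy ∧ dz

For a 2-form omega = sum_{i<j} g_{ij} dx_i ∧ dx_j, the exterior derivative is
  d(omega) = sum_{i<j} d(g_{ij}) ∧ dx_i ∧ dx_j = sum_{i<j, k} (∂g_{ij}/∂x_k) dx_k ∧ dx_i ∧ dx_j.
Expand each term, using dx_k ∧ dx_i ∧ dx_j = sgn(permutation) dx_{(a)} ∧ dx_{(b)} ∧ dx_{(c)} with (a < b < c) sorted:
  d(z*(3*y - z)) includes (∂/∂z)(z*(3*y - z)) dz = (3*y - 2*z) dz, which multiplied by dx ∧ dy gives (3*y - 2*z) dx ∧ dy ∧ dz
Collecting like 3-forms: d(omega) = (3*y - 2*z) dx ∧ dy ∧ dz.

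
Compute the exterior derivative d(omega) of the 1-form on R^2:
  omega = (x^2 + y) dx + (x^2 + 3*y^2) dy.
d(omega) = (2*x - 1) dx ∧ dy

For a 1-form omega = sum_i f_i dx_i, the exterior derivative is
  d(omega) = sum_{i < j} (∂f_j/∂x_i - ∂f_i/∂x_j) dx_i ∧ dx_j.
  coefficient of dx ∧ dy: ∂f_2/∂x - ∂f_1/∂y = ∂(x^2 + 3*y^2)/∂x - ∂(x^2 + y)/∂y = 2*x - 1
Assembling: d(omega) = (2*x - 1) dx ∧ dy.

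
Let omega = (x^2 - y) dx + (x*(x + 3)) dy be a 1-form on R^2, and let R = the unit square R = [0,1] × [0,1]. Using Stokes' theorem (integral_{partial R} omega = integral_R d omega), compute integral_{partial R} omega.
integral_(partial R) omega = 5

Stokes: integral_partial_R omega = integral_R d omega with d omega = (∂Q/∂x - ∂P/∂y) dx ∧ dy.
  ∂Q/∂x = 2*x + 3
  ∂P/∂y = -1
  integrand = ∂Q/∂x - ∂P/∂y = 2*x + 4.
Integrating over R: integral_0^1 integral_0^1 (2*x + 4) dx dy = 5.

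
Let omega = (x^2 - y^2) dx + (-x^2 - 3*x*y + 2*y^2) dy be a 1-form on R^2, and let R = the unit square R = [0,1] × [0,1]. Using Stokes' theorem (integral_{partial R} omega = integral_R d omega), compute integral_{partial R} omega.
integral_(partial R) omega = -3/2

Stokes: integral_partial_R omega = integral_R d omega with d omega = (∂Q/∂x - ∂P/∂y) dx ∧ dy.
  ∂Q/∂x = -2*x - 3*y
  ∂P/∂y = -2*y
  integrand = ∂Q/∂x - ∂P/∂y = -2*x - y.
Integrating over R: integral_0^1 integral_0^1 (-2*x - y) dx dy = -3/2.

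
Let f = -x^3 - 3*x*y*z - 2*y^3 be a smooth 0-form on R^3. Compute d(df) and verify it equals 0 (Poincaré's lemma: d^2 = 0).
d(df) = 0

Step 1: df = sum_i (∂f/∂x_i) dx_i = (-3*x^2 - 3*y*z) dx + (-3*x*z - 6*y^2) dy + (-3*x*y) dz.
Step 2: Apply d again. Using the 1-form formula, the coefficient of dx ∧ dy in d(df) is ∂^2 f/∂x ∂y - ∂^2 f/∂y ∂x = (-3*z) - (-3*z) = 0 (equality of mixed partials for smooth f).
Similarly for dx ∧ dz and dy ∧ dz — all coefficients vanish. So d(df) = 0.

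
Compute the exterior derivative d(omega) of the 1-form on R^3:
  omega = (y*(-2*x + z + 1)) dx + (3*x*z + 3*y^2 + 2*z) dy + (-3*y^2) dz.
d(omega) = (2*x + 2*z - 1) dx ∧ dy + (-y) dx ∧ dz + (-3*x - 6*y - 2) dy ∧ dz

For a 1-form omega = sum_i f_i dx_i, the exterior derivative is
  d(omega) = sum_{i < j} (∂f_j/∂x_i - ∂f_i/∂x_j) dx_i ∧ dx_j.
  coefficient of dx ∧ dy: ∂f_2/∂x - ∂f_1/∂y = ∂(3*x*z + 3*y^2 + 2*z)/∂x - ∂(y*(-2*x + z + 1))/∂y = 2*x + 2*z - 1
  coefficient of dx ∧ dz: ∂f_3/∂x - ∂f_1/∂z = ∂(-3*y^2)/∂x - ∂(y*(-2*x + z + 1))/∂z = -y
  coefficient of dy ∧ dz: ∂f_3/∂y - ∂f_2/∂z = ∂(-3*y^2)/∂y - ∂(3*x*z + 3*y^2 + 2*z)/∂z = -3*x - 6*y - 2
Assembling: d(omega) = (2*x + 2*z - 1) dx ∧ dy + (-y) dx ∧ dz + (-3*x - 6*y - 2) dy ∧ dz.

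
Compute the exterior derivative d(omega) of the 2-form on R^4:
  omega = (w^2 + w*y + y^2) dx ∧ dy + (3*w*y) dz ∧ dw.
d(omega) = (2*w + y) dx ∧ dy ∧ dw + (3*w) dy ∧ dz ∧ dw

For a 2-form omega = sum_{i<j} g_{ij} dx_i ∧ dx_j, the exterior derivative is
  d(omega) = sum_{i<j} d(g_{ij}) ∧ dx_i ∧ dx_j = sum_{i<j, k} (∂g_{ij}/∂x_k) dx_k ∧ dx_i ∧ dx_j.
Expand each term, using dx_k ∧ dx_i ∧ dx_j = sgn(permutation) dx_{(a)} ∧ dx_{(b)} ∧ dx_{(c)} with (a < b < c) sorted:
  d(w^2 + w*y + y^2) includes (∂/∂w)(w^2 + w*y + y^2) dw = (2*w + y) dw, which multiplied by dx ∧ dy gives (2*w + y) dx ∧ dy ∧ dw
  d(3*w*y) includes (∂/∂y)(3*w*y) dy = (3*w) dy, which multiplied by dz ∧ dw gives (3*w) dy ∧ dz ∧ dw
Collecting like 3-forms: d(omega) = (2*w + y) dx ∧ dy ∧ dw + (3*w) dy ∧ dz ∧ dw.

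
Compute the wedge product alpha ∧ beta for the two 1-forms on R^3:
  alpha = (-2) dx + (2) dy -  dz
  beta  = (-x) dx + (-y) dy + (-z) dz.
alpha ∧ beta = (2*x + 2*y) dx ∧ dy + (-x + 2*z) dx ∧ dz + (-y - 2*z) dy ∧ dz

Distribute the wedge, using dx_i ∧ dx_j = -dx_j ∧ dx_i and dx_i ∧ dx_i = 0. For each pair (i, j) with i < j, the coefficient of dx_i ∧ dx_j in alpha ∧ beta is (alpha_i * beta_j - alpha_j * beta_i). Collecting: alpha ∧ beta = (2*x + 2*y) dx ∧ dy + (-x + 2*z) dx ∧ dz + (-y - 2*z) dy ∧ dz.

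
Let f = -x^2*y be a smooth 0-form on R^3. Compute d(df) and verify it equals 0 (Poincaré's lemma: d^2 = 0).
d(df) = 0

Step 1: df = sum_i (∂f/∂x_i) dx_i = (-2*x*y) dx + (-x^2) dy + (0) dz.
Step 2: Apply d again. Using the 1-form formula, the coefficient of dx ∧ dy in d(df) is ∂^2 f/∂x ∂y - ∂^2 f/∂y ∂x = (-2*x) - (-2*x) = 0 (equality of mixed partials for smooth f).
Similarly for dx ∧ dz and dy ∧ dz — all coefficients vanish. So d(df) = 0.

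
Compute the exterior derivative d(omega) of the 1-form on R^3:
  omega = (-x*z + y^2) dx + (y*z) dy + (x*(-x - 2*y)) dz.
d(omega) = (-2*y) dx ∧ dy + (-x - 2*y) dx ∧ dz + (-2*x - y) dy ∧ dz

For a 1-form omega = sum_i f_i dx_i, the exterior derivative is
  d(omega) = sum_{i < j} (∂f_j/∂x_i - ∂f_i/∂x_j) dx_i ∧ dx_j.
  coefficient of dx ∧ dy: ∂f_2/∂x - ∂f_1/∂y = ∂(y*z)/∂x - ∂(-x*z + y^2)/∂y = -2*y
  coefficient of dx ∧ dz: ∂f_3/∂x - ∂f_1/∂z = ∂(x*(-x - 2*y))/∂x - ∂(-x*z + y^2)/∂z = -x - 2*y
  coefficient of dy ∧ dz: ∂f_3/∂y - ∂f_2/∂z = ∂(x*(-x - 2*y))/∂y - ∂(y*z)/∂z = -2*x - y
Assembling: d(omega) = (-2*y) dx ∧ dy + (-x - 2*y) dx ∧ dz + (-2*x - y) dy ∧ dz.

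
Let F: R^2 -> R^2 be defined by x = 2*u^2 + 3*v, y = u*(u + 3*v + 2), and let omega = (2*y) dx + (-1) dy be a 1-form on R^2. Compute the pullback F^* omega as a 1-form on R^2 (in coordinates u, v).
F^* omega = (8*u^3 + 24*u^2*v + 16*u^2 - 2*u - 3*v - 2) du + (3*u*(2*u + 6*v + 3)) dv

Using F^*(f dg) = (f ∘ F) d(g ∘ F), substitute each coordinate x_i by F_i(u, v) in f_i, and replace dx_i by d F_i = (∂F_i/∂u) du + (∂F_i/∂v) dv.
  For the x component: f_1(F) = 2*u*(u + 3*v + 2); d F_1 = (4*u) du + (3) dv
  For the y component: f_2(F) = -1; d F_2 = (2*u + 3*v + 2) du + (3*u) dv
Combining and collecting du, dv coefficients:
  coeff of du: 8*u^3 + 24*u^2*v + 16*u^2 - 2*u - 3*v - 2
  coeff of dv: 3*u*(2*u + 6*v + 3)
F^* omega = (8*u^3 + 24*u^2*v + 16*u^2 - 2*u - 3*v - 2) du + (3*u*(2*u + 6*v + 3)) dv.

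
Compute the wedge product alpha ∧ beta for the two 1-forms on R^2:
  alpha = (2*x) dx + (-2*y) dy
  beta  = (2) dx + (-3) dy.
alpha ∧ beta = (-6*x + 4*y) dx ∧ dy

Distribute the wedge, using dx_i ∧ dx_j = -dx_j ∧ dx_i and dx_i ∧ dx_i = 0. For each pair (i, j) with i < j, the coefficient of dx_i ∧ dx_j in alpha ∧ beta is (alpha_i * beta_j - alpha_j * beta_i). Collecting: alpha ∧ beta = (-6*x + 4*y) dx ∧ dy.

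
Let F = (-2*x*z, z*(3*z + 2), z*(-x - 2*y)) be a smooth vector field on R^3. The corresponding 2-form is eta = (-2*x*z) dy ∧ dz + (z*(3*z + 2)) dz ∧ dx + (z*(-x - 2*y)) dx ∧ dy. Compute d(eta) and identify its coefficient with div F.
d(eta) = (-x - 2*y - 2*z) dx ∧ dy ∧ dz; div F = -x - 2*y - 2*z

For a 2-form in R^3 of the form above, applying d gives a 3-form with coefficient ∂P/∂x + ∂Q/∂y + ∂R/∂z:
  ∂P/∂x = -2*z
  ∂Q/∂y = 0
  ∂R/∂z = -x - 2*y
Sum = -x - 2*y - 2*z, which is exactly div F.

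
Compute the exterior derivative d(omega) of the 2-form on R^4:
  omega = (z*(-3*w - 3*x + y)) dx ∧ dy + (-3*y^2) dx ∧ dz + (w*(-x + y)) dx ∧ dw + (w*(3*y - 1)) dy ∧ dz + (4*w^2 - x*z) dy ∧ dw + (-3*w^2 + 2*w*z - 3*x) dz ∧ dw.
d(omega) = (-3*w - 3*x + 7*y) dx ∧ dy ∧ dz + (-w - 4*z) dx ∧ dy ∧ dw + (x + 3*y - 1) dy ∧ dz ∧ dw + (-3) dx ∧ dz ∧ dw

For a 2-form omega = sum_{i<j} g_{ij} dx_i ∧ dx_j, the exterior derivative is
  d(omega) = sum_{i<j} d(g_{ij}) ∧ dx_i ∧ dx_j = sum_{i<j, k} (∂g_{ij}/∂x_k) dx_k ∧ dx_i ∧ dx_j.
Expand each term, using dx_k ∧ dx_i ∧ dx_j = sgn(permutation) dx_{(a)} ∧ dx_{(b)} ∧ dx_{(c)} with (a < b < c) sorted:
  d(z*(-3*w - 3*x + y)) includes (∂/∂z)(z*(-3*w - 3*x + y)) dz = (-3*w - 3*x + y) dz, which multiplied by dx ∧ dy gives (-3*w - 3*x + y) dx ∧ dy ∧ dz
  d(z*(-3*w - 3*x + y)) includes (∂/∂w)(z*(-3*w - 3*x + y)) dw = (-3*z) dw, which multiplied by dx ∧ dy gives (-3*z) dx ∧ dy ∧ dw
  d(-3*y^2) includes (∂/∂y)(-3*y^2) dy = (-6*y) dy, which multiplied by dx ∧ dz gives (6*y) dx ∧ dy ∧ dz
  d(w*(-x + y)) includes (∂/∂y)(w*(-x + y)) dy = (w) dy, which multiplied by dx ∧ dw gives (-w) dx ∧ dy ∧ dw
  d(w*(3*y - 1)) includes (∂/∂w)(w*(3*y - 1)) dw = (3*y - 1) dw, which multiplied by dy ∧ dz gives (3*y - 1) dy ∧ dz ∧ dw
  d(4*w^2 - x*z) includes (∂/∂x)(4*w^2 - x*z) dx = (-z) dx, which multiplied by dy ∧ dw gives (-z) dx ∧ dy ∧ dw
  d(4*w^2 - x*z) includes (∂/∂z)(4*w^2 - x*z) dz = (-x) dz, which multiplied by dy ∧ dw gives (x) dy ∧ dz ∧ dw
  d(-3*w^2 + 2*w*z - 3*x) includes (∂/∂x)(-3*w^2 + 2*w*z - 3*x) dx = (-3) dx, which multiplied by dz ∧ dw gives (-3) dx ∧ dz ∧ dw
Collecting like 3-forms: d(omega) = (-3*w - 3*x + 7*y) dx ∧ dy ∧ dz + (-w - 4*z) dx ∧ dy ∧ dw + (x + 3*y - 1) dy ∧ dz ∧ dw + (-3) dx ∧ dz ∧ dw.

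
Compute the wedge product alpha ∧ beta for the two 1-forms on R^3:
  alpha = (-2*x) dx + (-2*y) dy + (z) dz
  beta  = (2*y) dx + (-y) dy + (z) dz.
alpha ∧ beta = (2*y*(x + 2*y)) dx ∧ dy + (-2*z*(x + y)) dx ∧ dz + (-y*z) dy ∧ dz

Distribute the wedge, using dx_i ∧ dx_j = -dx_j ∧ dx_i and dx_i ∧ dx_i = 0. For each pair (i, j) with i < j, the coefficient of dx_i ∧ dx_j in alpha ∧ beta is (alpha_i * beta_j - alpha_j * beta_i). Collecting: alpha ∧ beta = (2*y*(x + 2*y)) dx ∧ dy + (-2*z*(x + y)) dx ∧ dz + (-y*z) dy ∧ dz.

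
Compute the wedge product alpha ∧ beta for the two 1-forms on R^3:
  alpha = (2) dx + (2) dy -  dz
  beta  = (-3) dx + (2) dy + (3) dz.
alpha ∧ beta = (10) dx ∧ dy + (3) dx ∧ dz + (8) dy ∧ dz

Distribute the wedge, using dx_i ∧ dx_j = -dx_j ∧ dx_i and dx_i ∧ dx_i = 0. For each pair (i, j) with i < j, the coefficient of dx_i ∧ dx_j in alpha ∧ beta is (alpha_i * beta_j - alpha_j * beta_i). Collecting: alpha ∧ beta = (10) dx ∧ dy + (3) dx ∧ dz + (8) dy ∧ dz.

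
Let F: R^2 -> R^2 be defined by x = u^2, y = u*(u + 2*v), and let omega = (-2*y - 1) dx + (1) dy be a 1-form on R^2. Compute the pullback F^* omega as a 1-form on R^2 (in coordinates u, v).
F^* omega = (-4*u^3 - 8*u^2*v + 2*v) du + (2*u) dv

Using F^*(f dg) = (f ∘ F) d(g ∘ F), substitute each coordinate x_i by F_i(u, v) in f_i, and replace dx_i by d F_i = (∂F_i/∂u) du + (∂F_i/∂v) dv.
  For the x component: f_1(F) = -2*u^2 - 4*u*v - 1; d F_1 = (2*u) du + (0) dv
  For the y component: f_2(F) = 1; d F_2 = (2*u + 2*v) du + (2*u) dv
Combining and collecting du, dv coefficients:
  coeff of du: -4*u^3 - 8*u^2*v + 2*v
  coeff of dv: 2*u
F^* omega = (-4*u^3 - 8*u^2*v + 2*v) du + (2*u) dv.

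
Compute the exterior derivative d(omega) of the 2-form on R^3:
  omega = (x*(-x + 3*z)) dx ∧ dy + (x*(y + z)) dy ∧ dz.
d(omega) = (3*x + y + z) dx ∧ dy ∧ dz

For a 2-form omega = sum_{i<j} g_{ij} dx_i ∧ dx_j, the exterior derivative is
  d(omega) = sum_{i<j} d(g_{ij}) ∧ dx_i ∧ dx_j = sum_{i<j, k} (∂g_{ij}/∂x_k) dx_k ∧ dx_i ∧ dx_j.
Expand each term, using dx_k ∧ dx_i ∧ dx_j = sgn(permutation) dx_{(a)} ∧ dx_{(b)} ∧ dx_{(c)} with (a < b < c) sorted:
  d(x*(-x + 3*z)) includes (∂/∂z)(x*(-x + 3*z)) dz = (3*x) dz, which multiplied by dx ∧ dy gives (3*x) dx ∧ dy ∧ dz
  d(x*(y + z)) includes (∂/∂x)(x*(y + z)) dx = (y + z) dx, which multiplied by dy ∧ dz gives (y + z) dx ∧ dy ∧ dz
Collecting like 3-forms: d(omega) = (3*x + y + z) dx ∧ dy ∧ dz.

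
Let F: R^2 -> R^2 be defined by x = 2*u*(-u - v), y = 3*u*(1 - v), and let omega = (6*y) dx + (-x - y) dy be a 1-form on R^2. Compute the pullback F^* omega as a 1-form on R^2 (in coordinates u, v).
F^* omega = (3*u*(22*u*v - 22*u + 7*v^2 - 4*v - 3)) du + (u^2*(-6*u + 21*v - 27)) dv

Using F^*(f dg) = (f ∘ F) d(g ∘ F), substitute each coordinate x_i by F_i(u, v) in f_i, and replace dx_i by d F_i = (∂F_i/∂u) du + (∂F_i/∂v) dv.
  For the x component: f_1(F) = 18*u*(1 - v); d F_1 = (-4*u - 2*v) du + (-2*u) dv
  For the y component: f_2(F) = u*(2*u + 5*v - 3); d F_2 = (3 - 3*v) du + (-3*u) dv
Combining and collecting du, dv coefficients:
  coeff of du: 3*u*(22*u*v - 22*u + 7*v^2 - 4*v - 3)
  coeff of dv: u^2*(-6*u + 21*v - 27)
F^* omega = (3*u*(22*u*v - 22*u + 7*v^2 - 4*v - 3)) du + (u^2*(-6*u + 21*v - 27)) dv.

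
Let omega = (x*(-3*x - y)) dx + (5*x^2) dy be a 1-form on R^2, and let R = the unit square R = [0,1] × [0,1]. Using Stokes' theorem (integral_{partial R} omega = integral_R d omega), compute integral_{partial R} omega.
integral_(partial R) omega = 11/2

Stokes: integral_partial_R omega = integral_R d omega with d omega = (∂Q/∂x - ∂P/∂y) dx ∧ dy.
  ∂Q/∂x = 10*x
  ∂P/∂y = -x
  integrand = ∂Q/∂x - ∂P/∂y = 11*x.
Integrating over R: integral_0^1 integral_0^1 (11*x) dx dy = 11/2.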